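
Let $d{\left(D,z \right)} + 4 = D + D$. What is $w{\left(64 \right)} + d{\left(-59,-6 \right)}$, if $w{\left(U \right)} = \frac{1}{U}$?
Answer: $- \frac{7807}{64} \approx -121.98$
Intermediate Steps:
$d{\left(D,z \right)} = -4 + 2 D$ ($d{\left(D,z \right)} = -4 + \left(D + D\right) = -4 + 2 D$)
$w{\left(64 \right)} + d{\left(-59,-6 \right)} = \frac{1}{64} + \left(-4 + 2 \left(-59\right)\right) = \frac{1}{64} - 122 = - \frac{7807}{64}$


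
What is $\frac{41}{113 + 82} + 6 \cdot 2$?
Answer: $\frac{2381}{195} \approx 12.21$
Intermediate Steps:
$\frac{41}{113 + 82} + 6 \cdot 2 = \frac{41}{195} + 12 = \frac{2381}{195}$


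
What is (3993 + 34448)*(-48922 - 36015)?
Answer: -3265063217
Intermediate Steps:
(3993 + 34448)*(-48922 - 36015) = 38441*(-84937) = -3265063217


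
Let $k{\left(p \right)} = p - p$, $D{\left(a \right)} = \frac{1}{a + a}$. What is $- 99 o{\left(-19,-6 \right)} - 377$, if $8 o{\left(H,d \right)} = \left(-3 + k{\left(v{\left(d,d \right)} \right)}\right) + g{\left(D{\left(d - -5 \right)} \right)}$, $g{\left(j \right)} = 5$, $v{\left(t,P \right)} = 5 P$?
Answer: $- \frac{1607}{4} \approx -401.75$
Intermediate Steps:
$D{\left(a \right)} = \frac{1}{2 a}$
$k{\left(p \right)} = 0$
$o{\left(H,d \right)} = \frac{1}{4}$ ($o{\left(H,d \right)} = \frac{\left(-3 + 0\right) + 5}{8} = \frac{-3 + 5}{8} = \frac{1}{8} \cdot 2 = \frac{1}{4}$)
$- 99 o{\left(-19,-6 \right)} - 377 = \left(-99\right) \frac{1}{4} - 377 = - \frac{99}{4} - 377 = - \frac{1607}{4}$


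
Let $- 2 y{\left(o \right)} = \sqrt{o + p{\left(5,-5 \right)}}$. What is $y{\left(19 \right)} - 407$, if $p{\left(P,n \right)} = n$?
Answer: $-407 - \frac{\sqrt{14}}{2} \approx -408.87$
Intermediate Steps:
$y{\left(o \right)} = - \frac{\sqrt{-5 + o}}{2}$ ($y{\left(o \right)} = - \frac{\sqrt{o - 5}}{2} = - \frac{\sqrt{-5 + o}}{2}$)
$y{\left(19 \right)} - 407 = - \frac{\sqrt{-5 + 19}}{2} - 407 = - \frac{\sqrt{14}}{2} - 407 = -407 - \frac{\sqrt{14}}{2}$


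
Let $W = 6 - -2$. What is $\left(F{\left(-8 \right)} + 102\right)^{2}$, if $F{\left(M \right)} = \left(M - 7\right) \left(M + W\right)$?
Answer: $10404$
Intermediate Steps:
$W = 8$ ($W = 6 + 2 = 8$)
$F{\left(M \right)} = \left(-7 + M\right) \left(8 + M\right)$ ($F{\left(M \right)} = \left(M - 7\right) \left(M + 8\right) = \left(-7 + M\right) \left(8 + M\right)$)
$\left(F{\left(-8 \right)} + 102\right)^{2} = \left(\left(-56 - 8 + \left(-8\right)^{2}\right) + 102\right)^{2} = \left(\left(-56 - 8 + 64\right) + 102\right)^{2} = \left(0 + 102\right)^{2} = 102^{2} = 10404$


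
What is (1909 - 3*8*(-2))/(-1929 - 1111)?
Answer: -103/160 ≈ -0.64375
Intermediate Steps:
(1909 - 3*8*(-2))/(-1929 - 1111) = (1909 - 24*(-2))/(-3040) = (1909 + 48)*(-1/3040) = 1957*(-1/3040) = -103/160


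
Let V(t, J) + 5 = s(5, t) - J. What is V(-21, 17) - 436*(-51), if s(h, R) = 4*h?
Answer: 22234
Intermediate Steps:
V(t, J) = 15 - J (V(t, J) = -5 + (4*5 - J) = -5 + (20 - J) = 15 - J)
V(-21, 17) - 436*(-51) = (15 - 1*17) - 436*(-51) = (15 - 17) + 22236 = -2 + 22236 = 22234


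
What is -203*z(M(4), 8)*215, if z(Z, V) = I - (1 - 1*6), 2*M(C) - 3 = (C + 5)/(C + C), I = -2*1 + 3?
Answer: -261870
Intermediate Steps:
I = 1 (I = -2 + 3 = 1)
M(C) = 3/2 + (5 + C)/(4*C) (M(C) = 3/2 + ((C + 5)/(C + C))/2 = 3/2 + ((5 + C)/((2*C)))/2 = 3/2 + ((5 + C)*(1/(2*C)))/2 = 3/2 + ((5 + C)/(2*C))/2 = 3/2 + (5 + C)/(4*C))
z(Z, V) = 6 (z(Z, V) = 1 - (1 - 1*6) = 1 - (1 - 6) = 1 - 1*(-5) = 1 + 5 = 6)
-203*z(M(4), 8)*215 = -203*6*215 = -1218*215 = -261870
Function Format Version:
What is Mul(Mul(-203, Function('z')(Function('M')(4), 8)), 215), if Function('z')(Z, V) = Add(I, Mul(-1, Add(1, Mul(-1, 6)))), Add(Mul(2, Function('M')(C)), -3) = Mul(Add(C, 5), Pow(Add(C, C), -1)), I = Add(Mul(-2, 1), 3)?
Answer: -261870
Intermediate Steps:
I = 1 (I = Add(-2, 3) = 1)
Function('M')(C) = Add(Rational(3, 2), Mul(Rational(1, 4), Pow(C, -1), Add(5, C))) (Function('M')(C) = Add(Rational(3, 2), Mul(Rational(1, 2), Mul(Add(C, 5), Pow(Add(C, C), -1)))) = Add(Rational(3, 2), Mul(Rational(1, 2), Mul(Add(5, C), Pow(Mul(2, C), -1)))) = Add(Rational(3, 2), Mul(Rational(1, 2), Mul(Add(5, C), Mul(Rational(1, 2), Pow(C, -1))))) = Add(Rational(3, 2), Mul(Rational(1, 2), Mul(Rational(1, 2), Pow(C, -1), Add(5, C)))) = Add(Rational(3, 2), Mul(Rational(1, 4), Pow(C, -1), Add(5, C))))
Function('z')(Z, V) = 6 (Function('z')(Z, V) = Add(1, Mul(-1, Add(1, Mul(-1, 6)))) = Add(1, Mul(-1, Add(1, -6))) = Add(1, Mul(-1, -5)) = Add(1, 5) = 6)
Mul(Mul(-203, Function('z')(Function('M')(4), 8)), 215) = Mul(Mul(-203, 6), 215) = Mul(-1218, 215) = -261870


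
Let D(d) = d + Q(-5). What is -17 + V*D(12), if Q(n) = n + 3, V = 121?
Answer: 1193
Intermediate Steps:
Q(n) = 3 + n
D(d) = -2 + d (D(d) = d + (3 - 5) = d - 2 = -2 + d)
-17 + V*D(12) = -17 + 121*(-2 + 12) = -17 + 121*10 = -17 + 1210 = 1193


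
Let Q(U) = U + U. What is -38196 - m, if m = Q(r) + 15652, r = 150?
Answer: -54148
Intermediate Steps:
Q(U) = 2*U
m = 15952 (m = 2*150 + 15652 = 300 + 15652 = 15952)
-38196 - m = -38196 - 1*15952 = -38196 - 15952 = -54148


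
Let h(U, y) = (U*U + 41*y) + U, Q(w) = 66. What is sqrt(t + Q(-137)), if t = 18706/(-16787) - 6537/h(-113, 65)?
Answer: sqrt(473763467376269211)/85731209 ≈ 8.0286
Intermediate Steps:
h(U, y) = U + U**2 + 41*y (h(U, y) = (U**2 + 41*y) + U = U + U**2 + 41*y)
t = -132110415/85731209 (t = 18706/(-16787) - 6537/(-113 + (-113)**2 + 41*65) = 18706*(-1/16787) - 6537/(-113 + 12769 + 2665) = -18706/16787 - 6537/15321 = -18706/16787 - 6537*1/15321 = -18706/16787 - 2179/5107 = -132110415/85731209 ≈ -1.5410)
sqrt(t + Q(-137)) = sqrt(-132110415/85731209 + 66) = sqrt(5526149379/85731209) = sqrt(473763467376269211)/85731209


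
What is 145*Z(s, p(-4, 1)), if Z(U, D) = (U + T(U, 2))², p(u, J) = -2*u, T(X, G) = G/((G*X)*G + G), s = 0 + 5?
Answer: 454720/121 ≈ 3758.0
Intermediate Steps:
s = 5
T(X, G) = G/(G + X*G²) (T(X, G) = G/(X*G² + G) = G/(G + X*G²))
Z(U, D) = (U + 1/(1 + 2*U))²
145*Z(s, p(-4, 1)) = 145*(5 + 1/(1 + 2*5))² = 145*(5 + 1/(1 + 10))² = 145*(5 + 1/11)² = 145*(56/11)² = 145*(3136/121) = 454720/121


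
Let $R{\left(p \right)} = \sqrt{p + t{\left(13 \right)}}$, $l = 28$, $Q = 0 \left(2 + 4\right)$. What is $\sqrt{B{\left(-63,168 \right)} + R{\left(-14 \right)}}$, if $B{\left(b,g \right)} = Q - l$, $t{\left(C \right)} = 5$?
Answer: $\sqrt{-28 + 3 i} \approx 0.28307 + 5.2991 i$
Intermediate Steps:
$Q = 0$ ($Q = 0 \cdot 6 = 0$)
$R{\left(p \right)} = \sqrt{5 + p}$ ($R{\left(p \right)} = \sqrt{p + 5} = \sqrt{5 + p}$)
$B{\left(b,g \right)} = -28$ ($B{\left(b,g \right)} = 0 - 28 = -28$)
$\sqrt{B{\left(-63,168 \right)} + R{\left(-14 \right)}} = \sqrt{-28 + \sqrt{5 - 14}} = \sqrt{-28 + \sqrt{-9}} = \sqrt{-28 + 3 i}$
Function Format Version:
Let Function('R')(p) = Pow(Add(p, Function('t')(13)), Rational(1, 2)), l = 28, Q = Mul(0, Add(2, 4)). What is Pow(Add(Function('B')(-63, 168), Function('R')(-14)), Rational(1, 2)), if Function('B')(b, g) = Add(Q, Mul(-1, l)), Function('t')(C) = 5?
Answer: Pow(Add(-28, Mul(3, I)), Rational(1, 2)) ≈ Add(0.28307, Mul(5.2991, I))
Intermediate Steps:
Q = 0 (Q = Mul(0, 6) = 0)
Function('R')(p) = Pow(Add(5, p), Rational(1, 2)) (Function('R')(p) = Pow(Add(p, 5), Rational(1, 2)) = Pow(Add(5, p), Rational(1, 2)))
Function('B')(b, g) = -28 (Function('B')(b, g) = Add(0, Mul(-1, 28)) = Add(0, -28) = -28)
Pow(Add(Function('B')(-63, 168), Function('R')(-14)), Rational(1, 2)) = Pow(Add(-28, Pow(Add(5, -14), Rational(1, 2))), Rational(1, 2)) = Pow(Add(-28, Pow(-9, Rational(1, 2))), Rational(1, 2)) = Pow(Add(-28, Mul(3, I)), Rational(1, 2))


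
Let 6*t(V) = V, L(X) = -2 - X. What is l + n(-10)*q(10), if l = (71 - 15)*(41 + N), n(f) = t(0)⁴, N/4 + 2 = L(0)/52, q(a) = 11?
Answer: 23912/13 ≈ 1839.4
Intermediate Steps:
N = -106/13 (N = -8 + 4*((-2 - 1*0)/52) = -8 + 4*((-2 + 0)*(1/52)) = -8 + 4*(-2*1/52) = -8 + 4*(-1/26) = -8 - 2/13 = -106/13 ≈ -8.1538)
t(V) = V/6
n(f) = 0 (n(f) = ((⅙)*0)⁴ = 0⁴ = 0)
l = 23912/13 (l = (71 - 15)*(41 - 106/13) = 56*(427/13) = 23912/13 ≈ 1839.4)
l + n(-10)*q(10) = 23912/13 + 0*11 = 23912/13 + 0 = 23912/13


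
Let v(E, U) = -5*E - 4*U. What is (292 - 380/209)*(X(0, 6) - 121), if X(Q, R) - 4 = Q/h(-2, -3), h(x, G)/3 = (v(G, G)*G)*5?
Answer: -373464/11 ≈ -33951.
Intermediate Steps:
h(x, G) = -135*G² (h(x, G) = 3*(((-5*G - 4*G)*G)*5) = 3*(((-9*G)*G)*5) = 3*(-9*G²*5) = 3*(-45*G²) = -135*G²)
X(Q, R) = 4 - Q/1215 (X(Q, R) = 4 + Q/((-135*(-3)²)) = 4 + Q/((-135*9)) = 4 + Q/(-1215) = 4 + Q*(-1/1215) = 4 - Q/1215)
(292 - 380/209)*(X(0, 6) - 121) = (292 - 380/209)*((4 - 1/1215*0) - 121) = (292 - 380*1/209)*((4 + 0) - 121) = (292 - 20/11)*(4 - 121) = (3192/11)*(-117) = -373464/11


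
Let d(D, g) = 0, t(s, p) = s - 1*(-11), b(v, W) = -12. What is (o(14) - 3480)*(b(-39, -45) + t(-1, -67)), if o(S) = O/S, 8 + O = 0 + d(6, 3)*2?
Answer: 48728/7 ≈ 6961.1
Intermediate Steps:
t(s, p) = 11 + s (t(s, p) = s + 11 = 11 + s)
O = -8 (O = -8 + (0 + 0*2) = -8 + (0 + 0) = -8 + 0 = -8)
o(S) = -8/S
(o(14) - 3480)*(b(-39, -45) + t(-1, -67)) = (-8/14 - 3480)*(-12 + (11 - 1)) = (-8*1/14 - 3480)*(-12 + 10) = (-4/7 - 3480)*(-2) = -24364/7*(-2) = 48728/7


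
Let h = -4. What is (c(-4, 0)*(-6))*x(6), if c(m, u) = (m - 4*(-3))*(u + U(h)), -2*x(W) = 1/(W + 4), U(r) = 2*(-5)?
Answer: -24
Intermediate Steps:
U(r) = -10
x(W) = -1/(2*(4 + W)) (x(W) = -1/(2*(W + 4)) = -1/(2*(4 + W)))
c(m, u) = (-10 + u)*(12 + m) (c(m, u) = (m - 4*(-3))*(u - 10) = (m + 12)*(-10 + u) = (12 + m)*(-10 + u) = (-10 + u)*(12 + m))
(c(-4, 0)*(-6))*x(6) = ((-120 - 10*(-4) + 12*0 - 4*0)*(-6))*(-1/(8 + 2*6)) = ((-120 + 40 + 0 + 0)*(-6))*(-1/(8 + 12)) = (-80*(-6))*(-1/20) = 480*(-1*1/20) = 480*(-1/20) = -24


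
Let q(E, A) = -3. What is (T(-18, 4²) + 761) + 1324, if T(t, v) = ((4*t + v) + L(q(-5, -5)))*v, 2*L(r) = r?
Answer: 1165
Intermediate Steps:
L(r) = r/2
T(t, v) = v*(-3/2 + v + 4*t) (T(t, v) = ((4*t + v) + (½)*(-3))*v = ((v + 4*t) - 3/2)*v = (-3/2 + v + 4*t)*v = v*(-3/2 + v + 4*t))
(T(-18, 4²) + 761) + 1324 = ((½)*4²*(-3 + 2*4² + 8*(-18)) + 761) + 1324 = ((½)*16*(-3 + 2*16 - 144) + 761) + 1324 = ((½)*16*(-3 + 32 - 144) + 761) + 1324 = ((½)*16*(-115) + 761) + 1324 = (-920 + 761) + 1324 = -159 + 1324 = 1165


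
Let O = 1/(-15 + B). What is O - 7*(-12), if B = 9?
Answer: 503/6 ≈ 83.833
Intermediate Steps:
O = -⅙ (O = 1/(-15 + 9) = 1/(-6) = -⅙ ≈ -0.16667)
O - 7*(-12) = -⅙ - 7*(-12) = -⅙ + 84 = 503/6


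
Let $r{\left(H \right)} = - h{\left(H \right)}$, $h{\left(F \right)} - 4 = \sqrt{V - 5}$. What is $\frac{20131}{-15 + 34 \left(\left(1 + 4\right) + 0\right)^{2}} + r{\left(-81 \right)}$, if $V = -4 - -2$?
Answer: $\frac{16791}{835} - i \sqrt{7} \approx 20.109 - 2.6458 i$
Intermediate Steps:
$V = -2$ ($V = -4 + 2 = -2$)
$h{\left(F \right)} = 4 + i \sqrt{7}$ ($h{\left(F \right)} = 4 + \sqrt{-2 - 5} = 4 + \sqrt{-7} = 4 + i \sqrt{7}$)
$r{\left(H \right)} = -4 - i \sqrt{7}$ ($r{\left(H \right)} = - (4 + i \sqrt{7}) = -4 - i \sqrt{7}$)
$\frac{20131}{-15 + 34 \left(\left(1 + 4\right) + 0\right)^{2}} + r{\left(-81 \right)} = \frac{20131}{-15 + 34 \left(\left(1 + 4\right) + 0\right)^{2}} - \left(4 + i \sqrt{7}\right) = \frac{20131}{-15 + 34 \left(5 + 0\right)^{2}} - \left(4 + i \sqrt{7}\right) = \frac{20131}{-15 + 34 \cdot 5^{2}} - \left(4 + i \sqrt{7}\right) = \frac{20131}{-15 + 34 \cdot 25} - \left(4 + i \sqrt{7}\right) = \frac{20131}{-15 + 850} - \left(4 + i \sqrt{7}\right) = \frac{20131}{835} - \left(4 + i \sqrt{7}\right) = \frac{16791}{835} - i \sqrt{7}$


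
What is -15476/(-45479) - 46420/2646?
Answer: -2025622/117747 ≈ -17.203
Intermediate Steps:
-15476/(-45479) - 46420/2646 = -15476*(-1/45479) - 46420*1/2646 = 212/623 - 23210/1323 = -2025622/117747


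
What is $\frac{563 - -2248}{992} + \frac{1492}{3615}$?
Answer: $\frac{11641829}{3586080} \approx 3.2464$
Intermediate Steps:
$\frac{563 - -2248}{992} + \frac{1492}{3615} = \left(563 + 2248\right) \frac{1}{992} + 1492 \cdot \frac{1}{3615} = 2811 \cdot \frac{1}{992} + \frac{1492}{3615} = \frac{2811}{992} + \frac{1492}{3615} = \frac{11641829}{3586080}$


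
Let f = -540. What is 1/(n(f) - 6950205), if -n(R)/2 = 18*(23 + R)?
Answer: -1/6931593 ≈ -1.4427e-7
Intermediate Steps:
n(R) = -828 - 36*R (n(R) = -36*(23 + R) = -2*(414 + 18*R) = -828 - 36*R)
1/(n(f) - 6950205) = 1/((-828 - 36*(-540)) - 6950205) = 1/((-828 + 19440) - 6950205) = 1/(18612 - 6950205) = 1/(-6931593) = -1/6931593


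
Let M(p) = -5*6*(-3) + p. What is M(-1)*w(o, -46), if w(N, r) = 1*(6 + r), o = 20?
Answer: -3560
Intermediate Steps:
w(N, r) = 6 + r
M(p) = 90 + p (M(p) = -30*(-3) + p = 90 + p)
M(-1)*w(o, -46) = (90 - 1)*(6 - 46) = 89*(-40) = -3560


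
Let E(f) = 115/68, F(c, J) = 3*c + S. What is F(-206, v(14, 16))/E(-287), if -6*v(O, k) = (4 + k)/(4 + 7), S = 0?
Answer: -42024/115 ≈ -365.43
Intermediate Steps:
v(O, k) = -2/33 - k/66 (v(O, k) = -(4 + k)/(6*(4 + 7)) = -(4 + k)/(6*11) = -(4/11 + k/11)/6 = -2/33 - k/66)
F(c, J) = 3*c (F(c, J) = 3*c + 0 = 3*c)
E(f) = 115/68 (E(f) = 115*(1/68) = 115/68)
F(-206, v(14, 16))/E(-287) = (3*(-206))/(115/68) = -618*68/115 = -42024/115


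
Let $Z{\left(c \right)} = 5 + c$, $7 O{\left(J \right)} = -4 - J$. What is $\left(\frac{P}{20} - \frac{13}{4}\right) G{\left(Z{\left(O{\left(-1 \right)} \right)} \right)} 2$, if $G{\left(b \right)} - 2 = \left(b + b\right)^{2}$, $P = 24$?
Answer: $- \frac{85977}{245} \approx -350.93$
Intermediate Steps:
$O{\left(J \right)} = - \frac{4}{7} - \frac{J}{7}$ ($O{\left(J \right)} = \frac{-4 - J}{7} = - \frac{4}{7} - \frac{J}{7}$)
$G{\left(b \right)} = 2 + 4 b^{2}$ ($G{\left(b \right)} = 2 + \left(b + b\right)^{2} = 2 + \left(2 b\right)^{2} = 2 + 4 b^{2}$)
$\left(\frac{P}{20} - \frac{13}{4}\right) G{\left(Z{\left(O{\left(-1 \right)} \right)} \right)} 2 = \left(\frac{24}{20} - \frac{13}{4}\right) \left(2 + 4 \left(5 - \frac{3}{7}\right)^{2}\right) 2 = \left(24 \cdot \frac{1}{20} - \frac{13}{4}\right) \left(2 + 4 \left(5 + \left(- \frac{4}{7} + \frac{1}{7}\right)\right)^{2}\right) 2 = \left(\frac{6}{5} - \frac{13}{4}\right) \left(2 + 4 \left(5 - \frac{3}{7}\right)^{2}\right) 2 = - \frac{41 \left(2 + 4 \left(\frac{32}{7}\right)^{2}\right)}{20} \cdot 2 = - \frac{41 \left(2 + 4 \cdot \frac{1024}{49}\right)}{20} \cdot 2 = - \frac{41 \left(2 + \frac{4096}{49}\right)}{20} \cdot 2 = \left(- \frac{41}{20}\right) \frac{4194}{49} \cdot 2 = \left(- \frac{85977}{490}\right) 2 = - \frac{85977}{245}$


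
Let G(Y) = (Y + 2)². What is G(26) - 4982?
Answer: -4198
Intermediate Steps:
G(Y) = (2 + Y)²
G(26) - 4982 = (2 + 26)² - 4982 = 28² - 4982 = 784 - 4982 = -4198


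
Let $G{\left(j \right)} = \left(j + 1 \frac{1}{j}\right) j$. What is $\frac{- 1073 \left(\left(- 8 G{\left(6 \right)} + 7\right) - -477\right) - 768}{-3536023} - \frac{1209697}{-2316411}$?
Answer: $\frac{4746571111243}{8190882573453} \approx 0.57949$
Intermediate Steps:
$G{\left(j \right)} = j \left(j + \frac{1}{j}\right)$ ($G{\left(j \right)} = \left(j + \frac{1}{j}\right) j = j \left(j + \frac{1}{j}\right)$)
$\frac{- 1073 \left(\left(- 8 G{\left(6 \right)} + 7\right) - -477\right) - 768}{-3536023} - \frac{1209697}{-2316411} = \frac{- 1073 \left(\left(- 8 \left(1 + 6^{2}\right) + 7\right) - -477\right) - 768}{-3536023} - \frac{1209697}{-2316411} = \left(- 1073 \left(\left(- 8 \left(1 + 36\right) + 7\right) + 477\right) - 768\right) \left(- \frac{1}{3536023}\right) - - \frac{1209697}{2316411} = \left(- 1073 \left(\left(\left(-8\right) 37 + 7\right) + 477\right) - 768\right) \left(- \frac{1}{3536023}\right) + \frac{1209697}{2316411} = \left(- 1073 \left(\left(-296 + 7\right) + 477\right) - 768\right) \left(- \frac{1}{3536023}\right) + \frac{1209697}{2316411} = \left(- 1073 \left(-289 + 477\right) - 768\right) \left(- \frac{1}{3536023}\right) + \frac{1209697}{2316411} = \left(\left(-1073\right) 188 - 768\right) \left(- \frac{1}{3536023}\right) + \frac{1209697}{2316411} = \left(-201724 - 768\right) \left(- \frac{1}{3536023}\right) + \frac{1209697}{2316411} = \left(-202492\right) \left(- \frac{1}{3536023}\right) + \frac{1209697}{2316411} = \frac{202492}{3536023} + \frac{1209697}{2316411} = \frac{4746571111243}{8190882573453}$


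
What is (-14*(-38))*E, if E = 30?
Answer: 15960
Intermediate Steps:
(-14*(-38))*E = -14*(-38)*30 = 532*30 = 15960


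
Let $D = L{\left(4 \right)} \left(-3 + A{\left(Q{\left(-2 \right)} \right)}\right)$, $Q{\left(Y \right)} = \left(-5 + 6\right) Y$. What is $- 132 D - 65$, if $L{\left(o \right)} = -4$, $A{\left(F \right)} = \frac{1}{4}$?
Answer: $-1517$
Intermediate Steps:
$Q{\left(Y \right)} = Y$ ($Q{\left(Y \right)} = 1 Y = Y$)
$A{\left(F \right)} = \frac{1}{4}$
$D = 11$ ($D = - 4 \left(-3 + \frac{1}{4}\right) = \left(-4\right) \left(- \frac{11}{4}\right) = 11$)
$- 132 D - 65 = \left(-132\right) 11 - 65 = -1452 - 65 = -1517$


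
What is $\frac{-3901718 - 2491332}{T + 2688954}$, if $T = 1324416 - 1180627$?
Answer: $- \frac{6393050}{2832743} \approx -2.2568$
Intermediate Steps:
$T = 143789$ ($T = 1324416 - 1180627 = 143789$)
$\frac{-3901718 - 2491332}{T + 2688954} = \frac{-3901718 - 2491332}{143789 + 2688954} = - \frac{6393050}{2832743}$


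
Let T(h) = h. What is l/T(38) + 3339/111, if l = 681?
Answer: 67491/1406 ≈ 48.002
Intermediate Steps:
l/T(38) + 3339/111 = 681/38 + 3339/111 = 681*(1/38) + 3339*(1/111) = 681/38 + 1113/37 = 67491/1406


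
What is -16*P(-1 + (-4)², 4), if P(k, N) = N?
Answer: -64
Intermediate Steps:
-16*P(-1 + (-4)², 4) = -16*4 = -64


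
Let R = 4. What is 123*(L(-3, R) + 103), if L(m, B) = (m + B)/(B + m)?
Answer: 12792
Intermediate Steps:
L(m, B) = 1 (L(m, B) = (B + m)/(B + m) = 1)
123*(L(-3, R) + 103) = 123*(1 + 103) = 123*104 = 12792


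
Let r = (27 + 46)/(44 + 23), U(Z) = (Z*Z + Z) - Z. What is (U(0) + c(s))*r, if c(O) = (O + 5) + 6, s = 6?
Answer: 1241/67 ≈ 18.522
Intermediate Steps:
c(O) = 11 + O (c(O) = (5 + O) + 6 = 11 + O)
U(Z) = Z² (U(Z) = (Z² + Z) - Z = (Z + Z²) - Z = Z²)
r = 73/67 ≈ 1.0896
(U(0) + c(s))*r = (0² + (11 + 6))*(73/67) = (0 + 17)*(73/67) = 17*(73/67) = 1241/67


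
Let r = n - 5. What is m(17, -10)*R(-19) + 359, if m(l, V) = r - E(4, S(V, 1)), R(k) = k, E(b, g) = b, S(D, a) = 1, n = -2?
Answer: 568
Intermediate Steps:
r = -7 (r = -2 - 5 = -7)
m(l, V) = -11 (m(l, V) = -7 - 1*4 = -7 - 4 = -11)
m(17, -10)*R(-19) + 359 = -11*(-19) + 359 = 209 + 359 = 568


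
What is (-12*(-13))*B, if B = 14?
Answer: 2184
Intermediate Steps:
(-12*(-13))*B = -12*(-13)*14 = 156*14 = 2184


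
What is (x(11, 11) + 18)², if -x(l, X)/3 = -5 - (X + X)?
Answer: 9801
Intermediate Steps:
x(l, X) = 15 + 6*X (x(l, X) = -3*(-5 - (X + X)) = -3*(-5 - 2*X) = 15 + 6*X)
(x(11, 11) + 18)² = ((15 + 6*11) + 18)² = ((15 + 66) + 18)² = (81 + 18)² = 99² = 9801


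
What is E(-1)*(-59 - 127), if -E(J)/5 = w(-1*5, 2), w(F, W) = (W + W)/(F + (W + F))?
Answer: -465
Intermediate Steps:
w(F, W) = 2*W/(W + 2*F) (w(F, W) = (2*W)/(F + (F + W)) = (2*W)/(W + 2*F) = 2*W/(W + 2*F))
E(J) = 5/2 (E(J) = -10*2/(2 + 2*(-1*5)) = -10*2/(2 + 2*(-5)) = -10*2/(2 - 10) = -10*2/(-8) = -10*2*(-1)/8 = -5*(-1/2) = 5/2)
E(-1)*(-59 - 127) = 5*(-59 - 127)/2 = (5/2)*(-186) = -465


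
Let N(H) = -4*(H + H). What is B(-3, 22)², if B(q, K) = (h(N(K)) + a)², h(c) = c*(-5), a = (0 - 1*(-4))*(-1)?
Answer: 588865925376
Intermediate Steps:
N(H) = -8*H
a = -4 (a = (0 + 4)*(-1) = 4*(-1) = -4)
h(c) = -5*c
B(q, K) = (-4 + 40*K)² (B(q, K) = (-(-40)*K - 4)² = (40*K - 4)² = (-4 + 40*K)²)
B(-3, 22)² = (16*(1 - 10*22)²)² = (16*(1 - 220)²)² = (16*(-219)²)² = (16*47961)² = 767376² = 588865925376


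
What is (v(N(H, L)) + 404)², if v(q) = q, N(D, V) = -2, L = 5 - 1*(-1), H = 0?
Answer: 161604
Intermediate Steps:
L = 6 (L = 5 + 1 = 6)
(v(N(H, L)) + 404)² = (-2 + 404)² = 402² = 161604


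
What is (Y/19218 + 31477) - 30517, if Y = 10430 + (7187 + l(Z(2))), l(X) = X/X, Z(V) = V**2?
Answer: 9233449/9609 ≈ 960.92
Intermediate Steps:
l(X) = 1
Y = 17618 (Y = 10430 + (7187 + 1) = 10430 + 7188 = 17618)
(Y/19218 + 31477) - 30517 = (17618/19218 + 31477) - 30517 = (17618*(1/19218) + 31477) - 30517 = (8809/9609 + 31477) - 30517 = 302471302/9609 - 30517 = 9233449/9609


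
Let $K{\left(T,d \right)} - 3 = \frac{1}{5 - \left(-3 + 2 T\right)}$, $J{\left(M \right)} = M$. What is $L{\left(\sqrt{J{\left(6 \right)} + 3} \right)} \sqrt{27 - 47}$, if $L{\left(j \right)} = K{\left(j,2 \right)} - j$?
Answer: $i \sqrt{5} \approx 2.2361 i$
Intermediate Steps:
$K{\left(T,d \right)} = 3 + \frac{1}{8 - 2 T}$ ($K{\left(T,d \right)} = 3 + \frac{1}{5 - \left(-3 + 2 T\right)} = 3 + \frac{1}{8 - 2 T}$)
$L{\left(j \right)} = - j + \frac{-25 + 6 j}{2 \left(-4 + j\right)}$ ($L{\left(j \right)} = \frac{-25 + 6 j}{2 \left(-4 + j\right)} - j = - j + \frac{-25 + 6 j}{2 \left(-4 + j\right)}$)
$L{\left(\sqrt{J{\left(6 \right)} + 3} \right)} \sqrt{27 - 47} = \frac{- \frac{25}{2} - \left(\sqrt{6 + 3}\right)^{2} + 7 \sqrt{6 + 3}}{-4 + \sqrt{6 + 3}} \sqrt{27 - 47} = \frac{- \frac{25}{2} - \left(\sqrt{9}\right)^{2} + 7 \sqrt{9}}{-4 + \sqrt{9}} \sqrt{-20} = \frac{- \frac{25}{2} - 3^{2} + 7 \cdot 3}{-4 + 3} \cdot 2 i \sqrt{5} = \frac{- \frac{25}{2} - 9 + 21}{-1} \cdot 2 i \sqrt{5} = - (- \frac{25}{2} - 9 + 21) 2 i \sqrt{5} = \left(-1\right) \left(- \frac{1}{2}\right) 2 i \sqrt{5} = \frac{2 i \sqrt{5}}{2} = i \sqrt{5}$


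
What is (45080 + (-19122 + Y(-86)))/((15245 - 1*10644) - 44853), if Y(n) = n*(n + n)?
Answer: -20375/20126 ≈ -1.0124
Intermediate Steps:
Y(n) = 2*n² (Y(n) = n*(2*n) = 2*n²)
(45080 + (-19122 + Y(-86)))/((15245 - 1*10644) - 44853) = (45080 + (-19122 + 2*(-86)²))/((15245 - 1*10644) - 44853) = (45080 + (-19122 + 2*7396))/((15245 - 10644) - 44853) = (45080 + (-19122 + 14792))/(4601 - 44853) = (45080 - 4330)/(-40252) = 40750*(-1/40252) = -20375/20126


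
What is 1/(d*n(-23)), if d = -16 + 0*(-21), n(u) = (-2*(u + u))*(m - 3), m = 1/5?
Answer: 5/20608 ≈ 0.00024262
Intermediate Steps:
m = ⅕ ≈ 0.20000
n(u) = 56*u/5 (n(u) = (-2*(u + u))*(⅕ - 3) = -4*u*(-14/5) = 56*u/5)
d = -16 (d = -16 + 0 = -16)
1/(d*n(-23)) = 1/(-896*(-23)/5) = 1/(-16*(-1288/5)) = 1/(20608/5) = 5/20608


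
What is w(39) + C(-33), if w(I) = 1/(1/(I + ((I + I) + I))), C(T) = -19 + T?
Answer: 104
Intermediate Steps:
w(I) = 4*I (w(I) = 1/(1/(I + (2*I + I))) = 1/(1/(I + 3*I)) = 1/(1/(4*I)) = 4*I)
w(39) + C(-33) = 4*39 + (-19 - 33) = 156 - 52 = 104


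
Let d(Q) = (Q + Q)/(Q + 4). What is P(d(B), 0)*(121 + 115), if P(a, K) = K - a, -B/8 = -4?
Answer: -3776/9 ≈ -419.56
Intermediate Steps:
B = 32 (B = -8*(-4) = 32)
d(Q) = 2*Q/(4 + Q) (d(Q) = (2*Q)/(4 + Q) = 2*Q/(4 + Q))
P(d(B), 0)*(121 + 115) = (0 - 2*32/(4 + 32))*(121 + 115) = (0 - 2*32/36)*236 = (0 - 1*16/9)*236 = (0 - 16/9)*236 = -16/9*236 = -3776/9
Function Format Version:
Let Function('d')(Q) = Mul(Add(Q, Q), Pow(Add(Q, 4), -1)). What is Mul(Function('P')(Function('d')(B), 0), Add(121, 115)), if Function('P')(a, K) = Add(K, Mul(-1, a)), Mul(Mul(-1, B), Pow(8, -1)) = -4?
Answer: Rational(-3776, 9) ≈ -419.56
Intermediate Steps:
B = 32 (B = Mul(-8, -4) = 32)
Function('d')(Q) = Mul(2, Q, Pow(Add(4, Q), -1)) (Function('d')(Q) = Mul(Mul(2, Q), Pow(Add(4, Q), -1)) = Mul(2, Q, Pow(Add(4, Q), -1)))
Mul(Function('P')(Function('d')(B), 0), Add(121, 115)) = Mul(Add(0, Mul(-1, Mul(2, 32, Pow(Add(4, 32), -1)))), Add(121, 115)) = Mul(Add(0, Mul(-1, Mul(2, 32, Pow(36, -1)))), 236) = Mul(Add(0, Mul(-1, Mul(2, 32, Rational(1, 36)))), 236) = Mul(Add(0, Mul(-1, Rational(16, 9))), 236) = Mul(Add(0, Rational(-16, 9)), 236) = Mul(Rational(-16, 9), 236) = Rational(-3776, 9)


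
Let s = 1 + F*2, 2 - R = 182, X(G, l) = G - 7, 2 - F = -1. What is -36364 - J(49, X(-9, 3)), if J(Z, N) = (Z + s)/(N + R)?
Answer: -254546/7 ≈ -36364.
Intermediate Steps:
F = 3 (F = 2 - 1*(-1) = 2 + 1 = 3)
X(G, l) = -7 + G
R = -180 (R = 2 - 1*182 = 2 - 182 = -180)
s = 7 (s = 1 + 3*2 = 1 + 6 = 7)
J(Z, N) = (7 + Z)/(-180 + N) (J(Z, N) = (Z + 7)/(N - 180) = (7 + Z)/(-180 + N))
-36364 - J(49, X(-9, 3)) = -36364 - (7 + 49)/(-180 + (-7 - 9)) = -36364 - 56/(-180 - 16) = -36364 - 56/(-196) = -36364 - (-1)*56/196 = -36364 - 1*(-2/7) = -36364 + 2/7 = -254546/7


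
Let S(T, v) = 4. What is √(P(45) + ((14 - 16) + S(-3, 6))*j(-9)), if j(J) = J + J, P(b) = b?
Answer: 3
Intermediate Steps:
j(J) = 2*J
√(P(45) + ((14 - 16) + S(-3, 6))*j(-9)) = √(45 + ((14 - 16) + 4)*(2*(-9))) = √(45 + (-2 + 4)*(-18)) = √(45 + 2*(-18)) = √(45 - 36) = √9 = 3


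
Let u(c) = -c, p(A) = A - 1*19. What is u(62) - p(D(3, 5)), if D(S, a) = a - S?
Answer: -45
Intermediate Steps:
p(A) = -19 + A (p(A) = A - 19 = -19 + A)
u(62) - p(D(3, 5)) = -1*62 - (-19 + (5 - 1*3)) = -62 - (-19 + (5 - 3)) = -62 - (-19 + 2) = -62 - 1*(-17) = -62 + 17 = -45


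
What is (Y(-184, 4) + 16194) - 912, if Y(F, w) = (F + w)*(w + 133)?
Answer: -9378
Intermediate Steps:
Y(F, w) = (133 + w)*(F + w) (Y(F, w) = (F + w)*(133 + w) = (133 + w)*(F + w))
(Y(-184, 4) + 16194) - 912 = ((4**2 + 133*(-184) + 133*4 - 184*4) + 16194) - 912 = ((16 - 24472 + 532 - 736) + 16194) - 912 = (-24660 + 16194) - 912 = -8466 - 912 = -9378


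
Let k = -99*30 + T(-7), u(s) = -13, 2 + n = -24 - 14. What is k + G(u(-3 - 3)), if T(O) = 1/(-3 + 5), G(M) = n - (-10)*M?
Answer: -6279/2 ≈ -3139.5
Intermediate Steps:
n = -40 (n = -2 + (-24 - 14) = -2 - 38 = -40)
G(M) = -40 + 10*M (G(M) = -40 - (-10)*M = -40 + 10*M)
T(O) = ½ (T(O) = 1/2 = ½)
k = -5939/2 (k = -99*30 + ½ = -2970 + ½ = -5939/2 ≈ -2969.5)
k + G(u(-3 - 3)) = -5939/2 + (-40 + 10*(-13)) = -5939/2 + (-40 - 130) = -5939/2 - 170 = -6279/2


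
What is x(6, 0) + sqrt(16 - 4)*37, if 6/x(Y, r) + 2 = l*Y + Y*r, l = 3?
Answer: 3/8 + 74*sqrt(3) ≈ 128.55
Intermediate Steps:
x(Y, r) = 6/(-2 + 3*Y + Y*r) (x(Y, r) = 6/(-2 + (3*Y + Y*r)) = 6/(-2 + 3*Y + Y*r))
x(6, 0) + sqrt(16 - 4)*37 = 6/(-2 + 3*6 + 6*0) + sqrt(16 - 4)*37 = 6/(-2 + 18 + 0) + sqrt(12)*37 = 6/16 + (2*sqrt(3))*37 = 6*(1/16) + 74*sqrt(3) = 3/8 + 74*sqrt(3)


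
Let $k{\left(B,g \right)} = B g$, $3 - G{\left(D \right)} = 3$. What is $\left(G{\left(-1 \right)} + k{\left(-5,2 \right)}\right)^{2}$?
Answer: $100$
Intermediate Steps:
$G{\left(D \right)} = 0$ ($G{\left(D \right)} = 3 - 3 = 0$)
$\left(G{\left(-1 \right)} + k{\left(-5,2 \right)}\right)^{2} = \left(0 - 10\right)^{2} = \left(-10\right)^{2} = 100$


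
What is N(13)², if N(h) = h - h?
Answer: 0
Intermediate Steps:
N(h) = 0
N(13)² = 0² = 0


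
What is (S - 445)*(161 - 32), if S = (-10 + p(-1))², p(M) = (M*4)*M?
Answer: -52761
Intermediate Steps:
p(M) = 4*M² (p(M) = (4*M)*M = 4*M²)
S = 36 (S = (-10 + 4*(-1)²)² = (-10 + 4*1)² = (-10 + 4)² = (-6)² = 36)
(S - 445)*(161 - 32) = (36 - 445)*(161 - 32) = -409*129 = -52761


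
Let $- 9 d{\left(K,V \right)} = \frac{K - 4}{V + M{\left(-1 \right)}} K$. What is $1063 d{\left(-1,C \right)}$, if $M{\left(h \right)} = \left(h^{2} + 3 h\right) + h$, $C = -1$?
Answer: $\frac{5315}{36} \approx 147.64$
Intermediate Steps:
$M{\left(h \right)} = h^{2} + 4 h$
$d{\left(K,V \right)} = - \frac{K \left(-4 + K\right)}{9 \left(-3 + V\right)}$ ($d{\left(K,V \right)} = - \frac{\frac{K - 4}{V - \left(4 - 1\right)} K}{9} = - \frac{\frac{-4 + K}{V - 3} K}{9} = - \frac{\frac{-4 + K}{-3 + V} K}{9} = - \frac{K \frac{1}{-3 + V} \left(-4 + K\right)}{9} = - \frac{K \left(-4 + K\right)}{9 \left(-3 + V\right)}$)
$1063 d{\left(-1,C \right)} = 1063 \cdot \frac{1}{9} \left(-1\right) \frac{1}{-3 - 1} \left(4 - -1\right) = 1063 \cdot \frac{1}{9} \left(-1\right) \frac{1}{-4} \left(4 + 1\right) = 1063 \cdot \frac{1}{9} \left(-1\right) \left(- \frac{1}{4}\right) 5 = 1063 \cdot \frac{5}{36} = \frac{5315}{36}$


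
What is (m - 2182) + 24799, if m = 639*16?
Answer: 32841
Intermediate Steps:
m = 10224
(m - 2182) + 24799 = (10224 - 2182) + 24799 = 8042 + 24799 = 32841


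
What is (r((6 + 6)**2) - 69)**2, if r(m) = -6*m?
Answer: 870489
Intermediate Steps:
(r((6 + 6)**2) - 69)**2 = (-6*(6 + 6)**2 - 69)**2 = (-6*12**2 - 69)**2 = (-6*144 - 69)**2 = (-864 - 69)**2 = (-933)**2 = 870489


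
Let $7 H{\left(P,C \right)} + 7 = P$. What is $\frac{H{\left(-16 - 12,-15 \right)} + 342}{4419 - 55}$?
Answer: $\frac{337}{4364} \approx 0.077223$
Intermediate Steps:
$H{\left(P,C \right)} = -1 + \frac{P}{7}$
$\frac{H{\left(-16 - 12,-15 \right)} + 342}{4419 - 55} = \frac{\left(-1 + \frac{-16 - 12}{7}\right) + 342}{4419 - 55} = \frac{\left(-1 + \frac{1}{7} \left(-28\right)\right) + 342}{4364} = \left(\left(-1 - 4\right) + 342\right) \frac{1}{4364} = \left(-5 + 342\right) \frac{1}{4364} = 337 \cdot \frac{1}{4364} = \frac{337}{4364}$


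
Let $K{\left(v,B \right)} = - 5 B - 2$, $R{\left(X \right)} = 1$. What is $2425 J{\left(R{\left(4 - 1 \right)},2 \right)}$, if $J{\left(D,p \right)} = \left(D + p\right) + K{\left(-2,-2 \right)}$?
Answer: $26675$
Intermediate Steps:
$K{\left(v,B \right)} = -2 - 5 B$
$J{\left(D,p \right)} = 8 + D + p$ ($J{\left(D,p \right)} = \left(D + p\right) - -8 = \left(D + p\right) + \left(-2 + 10\right) = \left(D + p\right) + 8 = 8 + D + p$)
$2425 J{\left(R{\left(4 - 1 \right)},2 \right)} = 2425 \left(8 + 1 + 2\right) = 2425 \cdot 11 = 26675$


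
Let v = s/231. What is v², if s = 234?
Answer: 6084/5929 ≈ 1.0261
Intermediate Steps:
v = 78/77 (v = 234/231 = 234*(1/231) = 78/77 ≈ 1.0130)
v² = (78/77)² = 6084/5929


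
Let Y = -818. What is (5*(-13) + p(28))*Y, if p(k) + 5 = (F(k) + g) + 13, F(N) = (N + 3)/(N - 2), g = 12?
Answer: 465851/13 ≈ 35835.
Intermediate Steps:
F(N) = (3 + N)/(-2 + N)
p(k) = 20 + (3 + k)/(-2 + k) (p(k) = -5 + (((3 + k)/(-2 + k) + 12) + 13) = -5 + ((12 + (3 + k)/(-2 + k)) + 13) = -5 + (25 + (3 + k)/(-2 + k)) = 20 + (3 + k)/(-2 + k))
(5*(-13) + p(28))*Y = (5*(-13) + (-37 + 21*28)/(-2 + 28))*(-818) = (-65 + (-37 + 588)/26)*(-818) = (-65 + (1/26)*551)*(-818) = (-65 + 551/26)*(-818) = -1139/26*(-818) = 465851/13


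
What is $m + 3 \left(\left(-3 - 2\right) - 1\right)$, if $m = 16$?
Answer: $-2$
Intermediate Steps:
$m + 3 \left(\left(-3 - 2\right) - 1\right) = 16 + 3 \left(\left(-3 - 2\right) - 1\right) = 16 + 3 \left(-5 - 1\right) = 16 + 3 \left(-6\right) = 16 - 18 = -2$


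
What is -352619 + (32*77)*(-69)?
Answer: -522635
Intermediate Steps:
-352619 + (32*77)*(-69) = -352619 + 2464*(-69) = -352619 - 170016 = -522635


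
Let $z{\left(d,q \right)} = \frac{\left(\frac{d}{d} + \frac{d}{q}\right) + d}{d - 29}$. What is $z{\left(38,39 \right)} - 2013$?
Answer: $- \frac{705004}{351} \approx -2008.6$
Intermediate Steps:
$z{\left(d,q \right)} = \frac{1 + d + \frac{d}{q}}{-29 + d}$ ($z{\left(d,q \right)} = \frac{\left(1 + \frac{d}{q}\right) + d}{-29 + d} = \frac{1 + d + \frac{d}{q}}{-29 + d}$)
$z{\left(38,39 \right)} - 2013 = \frac{38 + 39 + 38 \cdot 39}{39 \left(-29 + 38\right)} - 2013 = \frac{38 + 39 + 1482}{39 \cdot 9} - 2013 = \frac{1}{39} \cdot \frac{1}{9} \cdot 1559 - 2013 = \frac{1559}{351} - 2013 = - \frac{705004}{351}$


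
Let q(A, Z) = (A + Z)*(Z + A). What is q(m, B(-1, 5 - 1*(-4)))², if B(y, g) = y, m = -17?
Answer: 104976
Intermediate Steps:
q(A, Z) = (A + Z)² (q(A, Z) = (A + Z)*(A + Z) = (A + Z)²)
q(m, B(-1, 5 - 1*(-4)))² = ((-17 - 1)²)² = ((-18)²)² = 324² = 104976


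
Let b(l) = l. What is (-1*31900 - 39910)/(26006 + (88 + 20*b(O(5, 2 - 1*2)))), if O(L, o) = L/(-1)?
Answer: -35905/12997 ≈ -2.7626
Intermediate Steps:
O(L, o) = -L (O(L, o) = L*(-1) = -L)
(-1*31900 - 39910)/(26006 + (88 + 20*b(O(5, 2 - 1*2)))) = (-1*31900 - 39910)/(26006 + (88 + 20*(-1*5))) = (-31900 - 39910)/(26006 + (88 + 20*(-5))) = -71810/(26006 + (88 - 100)) = -71810/(26006 - 12) = -71810/25994 = -71810*1/25994 = -35905/12997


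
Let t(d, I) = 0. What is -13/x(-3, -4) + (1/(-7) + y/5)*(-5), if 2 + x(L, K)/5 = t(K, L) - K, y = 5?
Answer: -391/70 ≈ -5.5857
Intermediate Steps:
x(L, K) = -10 - 5*K (x(L, K) = -10 + 5*(0 - K) = -10 + 5*(-K) = -10 - 5*K)
-13/x(-3, -4) + (1/(-7) + y/5)*(-5) = -13/(-10 - 5*(-4)) + (1/(-7) + 5/5)*(-5) = -13/(-10 + 20) + (1*(-1/7) + 5*(1/5))*(-5) = -13/10 + (-1/7 + 1)*(-5) = -13*1/10 + (6/7)*(-5) = -13/10 - 30/7 = -391/70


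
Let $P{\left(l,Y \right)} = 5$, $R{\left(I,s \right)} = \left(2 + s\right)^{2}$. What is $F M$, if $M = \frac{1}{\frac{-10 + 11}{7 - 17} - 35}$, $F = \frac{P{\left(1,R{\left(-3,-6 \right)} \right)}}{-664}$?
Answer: $\frac{25}{116532} \approx 0.00021453$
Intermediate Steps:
$F = - \frac{5}{664}$ ($F = \frac{5}{-664} = 5 \left(- \frac{1}{664}\right) = - \frac{5}{664} \approx -0.0075301$)
$M = - \frac{10}{351}$ ($M = \frac{1}{1 \frac{1}{-10} - 35} = \frac{1}{1 \left(- \frac{1}{10}\right) - 35} = \frac{1}{- \frac{1}{10} - 35} = \frac{1}{- \frac{351}{10}} = - \frac{10}{351} \approx -0.02849$)
$F M = \left(- \frac{5}{664}\right) \left(- \frac{10}{351}\right) = \frac{25}{116532}$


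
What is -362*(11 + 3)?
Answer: -5068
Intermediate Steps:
-362*(11 + 3) = -362*14 = -5068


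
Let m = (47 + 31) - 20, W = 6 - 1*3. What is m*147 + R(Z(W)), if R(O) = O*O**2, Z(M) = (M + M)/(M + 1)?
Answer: 68235/8 ≈ 8529.4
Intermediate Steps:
W = 3 (W = 6 - 3 = 3)
Z(M) = 2*M/(1 + M) (Z(M) = (2*M)/(1 + M) = 2*M/(1 + M))
R(O) = O**3
m = 58 (m = 78 - 20 = 58)
m*147 + R(Z(W)) = 58*147 + (2*3/(1 + 3))**3 = 8526 + (2*3/4)**3 = 8526 + (2*3*(1/4))**3 = 8526 + (3/2)**3 = 8526 + 27/8 = 68235/8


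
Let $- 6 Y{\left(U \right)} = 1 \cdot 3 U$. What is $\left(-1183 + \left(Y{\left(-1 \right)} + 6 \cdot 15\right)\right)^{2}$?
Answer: $\frac{4774225}{4} \approx 1.1936 \cdot 10^{6}$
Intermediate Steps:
$Y{\left(U \right)} = - \frac{U}{2}$ ($Y{\left(U \right)} = - \frac{1 \cdot 3 U}{6} = - \frac{3 U}{6} = - \frac{U}{2}$)
$\left(-1183 + \left(Y{\left(-1 \right)} + 6 \cdot 15\right)\right)^{2} = \left(-1183 + \left(\left(- \frac{1}{2}\right) \left(-1\right) + 6 \cdot 15\right)\right)^{2} = \left(-1183 + \left(\frac{1}{2} + 90\right)\right)^{2} = \left(-1183 + \frac{181}{2}\right)^{2} = \left(- \frac{2185}{2}\right)^{2} = \frac{4774225}{4}$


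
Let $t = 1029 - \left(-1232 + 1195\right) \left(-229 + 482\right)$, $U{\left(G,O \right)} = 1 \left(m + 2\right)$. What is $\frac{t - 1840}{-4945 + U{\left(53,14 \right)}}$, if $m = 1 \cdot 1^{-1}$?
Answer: $- \frac{4275}{2471} \approx -1.7301$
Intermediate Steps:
$m = 1$ ($m = 1 \cdot 1 = 1$)
$U{\left(G,O \right)} = 3$ ($U{\left(G,O \right)} = 1 \left(1 + 2\right) = 1 \cdot 3 = 3$)
$t = 10390$ ($t = 1029 - \left(-37\right) 253 = 1029 - -9361 = 1029 + 9361 = 10390$)
$\frac{t - 1840}{-4945 + U{\left(53,14 \right)}} = \frac{10390 - 1840}{-4945 + 3} = \frac{8550}{-4942} = 8550 \left(- \frac{1}{4942}\right) = - \frac{4275}{2471}$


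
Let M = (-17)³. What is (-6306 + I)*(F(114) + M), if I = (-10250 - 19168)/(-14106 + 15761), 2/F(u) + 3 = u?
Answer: 1902485338056/61235 ≈ 3.1069e+7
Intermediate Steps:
M = -4913
F(u) = 2/(-3 + u)
I = -29418/1655 ≈ -17.775
(-6306 + I)*(F(114) + M) = (-6306 - 29418/1655)*(2/(-3 + 114) - 4913) = -10465848*(2/111 - 4913)/1655 = -10465848/1655*(-545341/111) = 1902485338056/61235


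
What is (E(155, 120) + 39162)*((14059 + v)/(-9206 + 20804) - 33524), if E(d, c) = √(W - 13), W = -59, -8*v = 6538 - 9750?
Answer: -5075354621641/3866 - 777593783*I*√2/3866 ≈ -1.3128e+9 - 2.8445e+5*I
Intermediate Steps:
v = 803/2 (v = -(6538 - 9750)/8 = -⅛*(-3212) = 803/2 ≈ 401.50)
E(d, c) = 6*I*√2 (E(d, c) = √(-59 - 13) = √(-72) = 6*I*√2)
(E(155, 120) + 39162)*((14059 + v)/(-9206 + 20804) - 33524) = (6*I*√2 + 39162)*((14059 + 803/2)/(-9206 + 20804) - 33524) = (39162 + 6*I*√2)*((28921/2)/11598 - 33524) = (39162 + 6*I*√2)*((28921/2)*(1/11598) - 33524) = (39162 + 6*I*√2)*(28921/23196 - 33524) = (39162 + 6*I*√2)*(-777593783/23196) = -5075354621641/3866 - 777593783*I*√2/3866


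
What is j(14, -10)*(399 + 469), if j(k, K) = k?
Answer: 12152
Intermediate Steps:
j(14, -10)*(399 + 469) = 14*(399 + 469) = 14*868 = 12152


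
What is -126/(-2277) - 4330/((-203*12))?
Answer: 564797/308154 ≈ 1.8328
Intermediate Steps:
-126/(-2277) - 4330/((-203*12)) = -126*(-1/2277) - 4330/(-2436) = 14/253 - 4330*(-1/2436) = 14/253 + 2165/1218 = 564797/308154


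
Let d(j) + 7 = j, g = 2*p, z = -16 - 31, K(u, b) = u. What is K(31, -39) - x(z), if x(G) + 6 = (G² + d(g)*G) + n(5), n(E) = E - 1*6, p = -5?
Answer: -2970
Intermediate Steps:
n(E) = -6 + E (n(E) = E - 6 = -6 + E)
z = -47
g = -10 (g = 2*(-5) = -10)
d(j) = -7 + j
x(G) = -7 + G² - 17*G (x(G) = -6 + ((G² + (-7 - 10)*G) + (-6 + 5)) = -6 + ((G² - 17*G) - 1) = -6 + (-1 + G² - 17*G) = -7 + G² - 17*G)
K(31, -39) - x(z) = 31 - (-7 + (-47)² - 17*(-47)) = 31 - (-7 + 2209 + 799) = 31 - 1*3001 = 31 - 3001 = -2970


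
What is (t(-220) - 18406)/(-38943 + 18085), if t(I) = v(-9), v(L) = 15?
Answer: 18391/20858 ≈ 0.88172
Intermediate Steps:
t(I) = 15
(t(-220) - 18406)/(-38943 + 18085) = (15 - 18406)/(-38943 + 18085) = -18391/(-20858) = -18391*(-1/20858) = 18391/20858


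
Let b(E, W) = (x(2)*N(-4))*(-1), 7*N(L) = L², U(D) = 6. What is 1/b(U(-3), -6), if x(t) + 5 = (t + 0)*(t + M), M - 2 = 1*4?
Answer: -7/176 ≈ -0.039773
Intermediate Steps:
M = 6 (M = 2 + 1*4 = 2 + 4 = 6)
x(t) = -5 + t*(6 + t) (x(t) = -5 + (t + 0)*(t + 6) = -5 + t*(6 + t))
N(L) = L²/7
b(E, W) = -176/7 (b(E, W) = ((-5 + 2² + 6*2)*((⅐)*(-4)²))*(-1) = ((-5 + 4 + 12)*((⅐)*16))*(-1) = (11*(16/7))*(-1) = (176/7)*(-1) = -176/7)
1/b(U(-3), -6) = 1/(-176/7) = -7/176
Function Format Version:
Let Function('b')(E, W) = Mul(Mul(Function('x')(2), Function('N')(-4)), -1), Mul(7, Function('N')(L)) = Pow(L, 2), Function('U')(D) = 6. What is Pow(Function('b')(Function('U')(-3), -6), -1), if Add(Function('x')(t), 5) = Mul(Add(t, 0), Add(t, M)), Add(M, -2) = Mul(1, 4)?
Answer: Rational(-7, 176) ≈ -0.039773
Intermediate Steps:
M = 6 (M = Add(2, Mul(1, 4)) = Add(2, 4) = 6)
Function('x')(t) = Add(-5, Mul(t, Add(6, t))) (Function('x')(t) = Add(-5, Mul(Add(t, 0), Add(t, 6))) = Add(-5, Mul(t, Add(6, t))))
Function('N')(L) = Mul(Rational(1, 7), Pow(L, 2))
Function('b')(E, W) = Rational(-176, 7) (Function('b')(E, W) = Mul(Mul(Add(-5, Pow(2, 2), Mul(6, 2)), Mul(Rational(1, 7), Pow(-4, 2))), -1) = Mul(Mul(Add(-5, 4, 12), Mul(Rational(1, 7), 16)), -1) = Mul(Mul(11, Rational(16, 7)), -1) = Mul(Rational(176, 7), -1) = Rational(-176, 7))
Pow(Function('b')(Function('U')(-3), -6), -1) = Pow(Rational(-176, 7), -1) = Rational(-7, 176)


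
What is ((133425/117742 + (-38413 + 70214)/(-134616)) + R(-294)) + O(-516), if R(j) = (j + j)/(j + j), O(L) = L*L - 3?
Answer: 2110064343537373/7924978536 ≈ 2.6626e+5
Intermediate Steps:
O(L) = -3 + L**2 (O(L) = L**2 - 3 = -3 + L**2)
R(j) = 1 (R(j) = (2*j)/((2*j)) = (2*j)*(1/(2*j)) = 1)
((133425/117742 + (-38413 + 70214)/(-134616)) + R(-294)) + O(-516) = ((133425/117742 + (-38413 + 70214)/(-134616)) + 1) + (-3 + (-516)**2) = ((133425*(1/117742) + 31801*(-1/134616)) + 1) + (-3 + 266256) = ((133425/117742 - 31801/134616) + 1) + 266253 = (7108413229/7924978536 + 1) + 266253 = 15033391765/7924978536 + 266253 = 2110064343537373/7924978536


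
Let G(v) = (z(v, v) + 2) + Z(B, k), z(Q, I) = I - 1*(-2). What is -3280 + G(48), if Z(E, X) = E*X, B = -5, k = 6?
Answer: -3258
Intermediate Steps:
z(Q, I) = 2 + I (z(Q, I) = I + 2 = 2 + I)
G(v) = -26 + v (G(v) = ((2 + v) + 2) - 5*6 = (4 + v) - 30 = -26 + v)
-3280 + G(48) = -3280 + (-26 + 48) = -3280 + 22 = -3258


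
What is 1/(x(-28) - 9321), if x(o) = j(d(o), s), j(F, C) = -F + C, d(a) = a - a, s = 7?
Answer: -1/9314 ≈ -0.00010737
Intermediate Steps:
d(a) = 0
j(F, C) = C - F
x(o) = 7 (x(o) = 7 - 1*0 = 7 + 0 = 7)
1/(x(-28) - 9321) = 1/(7 - 9321) = 1/(-9314) = -1/9314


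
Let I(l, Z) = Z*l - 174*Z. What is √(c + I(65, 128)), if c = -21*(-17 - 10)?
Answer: I*√13385 ≈ 115.69*I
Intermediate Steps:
I(l, Z) = -174*Z + Z*l
c = 567 (c = -21*(-27) = 567)
√(c + I(65, 128)) = √(567 + 128*(-174 + 65)) = √(567 + 128*(-109)) = √(567 - 13952) = √(-13385) = I*√13385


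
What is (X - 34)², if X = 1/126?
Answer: 18344089/15876 ≈ 1155.5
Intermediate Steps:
X = 1/126 ≈ 0.0079365
(X - 34)² = (1/126 - 34)² = (-4283/126)² = 18344089/15876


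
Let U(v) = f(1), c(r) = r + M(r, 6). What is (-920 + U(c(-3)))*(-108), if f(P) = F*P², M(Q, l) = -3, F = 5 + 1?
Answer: 98712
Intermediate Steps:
F = 6
f(P) = 6*P²
c(r) = -3 + r (c(r) = r - 3 = -3 + r)
U(v) = 6 (U(v) = 6*1² = 6*1 = 6)
(-920 + U(c(-3)))*(-108) = (-920 + 6)*(-108) = -914*(-108) = 98712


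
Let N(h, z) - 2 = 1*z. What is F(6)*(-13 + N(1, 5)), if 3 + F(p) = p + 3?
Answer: -36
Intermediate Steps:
N(h, z) = 2 + z (N(h, z) = 2 + 1*z = 2 + z)
F(p) = p (F(p) = -3 + (p + 3) = -3 + (3 + p) = p)
F(6)*(-13 + N(1, 5)) = 6*(-13 + (2 + 5)) = 6*(-13 + 7) = 6*(-6) = -36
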